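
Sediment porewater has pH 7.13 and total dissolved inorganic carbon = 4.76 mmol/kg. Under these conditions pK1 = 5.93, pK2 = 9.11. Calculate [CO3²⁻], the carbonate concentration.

α₂ = 1 / (1 + [H⁺]/K2 + [H⁺]²/(K1K2)) = 1 / (1 + 10^+1.98 + 10^+0.78)
   = 1 / (1 + 95.499 + 6.0256) = 1/102.52 = 0.009754
[CO3²⁻] = α₂ × DIC = 0.009754 × 4.76 = 0.0464 mmol/kg

[CO3²⁻] = 0.0464 mmol/kg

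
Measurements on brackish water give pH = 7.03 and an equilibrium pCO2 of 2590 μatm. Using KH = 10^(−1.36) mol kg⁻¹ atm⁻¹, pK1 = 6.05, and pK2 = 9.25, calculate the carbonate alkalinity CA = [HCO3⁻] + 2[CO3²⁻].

CA = 1.09 mmol/kg

[CO2*] = KH · pCO2 = 10^(−1.36) × 2590×10^-6 = 1.131×10^-4 mol/kg
α₀ = 1/(1 + K1/[H⁺] + K1K2/[H⁺]²) = 1/(1 + 10^+0.98 + 10^-1.24) = 0.09427
DIC = [CO2*]/α₀ = 1.131×10^-4 / 0.09427 = 1.199 mmol/kg
CA = (α₁ + 2α₂)·DIC = (0.9003 + 2×0.005425) × 1.199 = 1.09 mmol/kg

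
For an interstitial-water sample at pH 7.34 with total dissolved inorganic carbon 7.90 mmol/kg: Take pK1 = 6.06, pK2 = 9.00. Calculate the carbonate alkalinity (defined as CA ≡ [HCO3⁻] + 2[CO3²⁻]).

CA = 7.67 mmol/kg

CA = [HCO3⁻] + 2[CO3²⁻] = (α₁ + 2α₂)·DIC
At pH 7.34: [H⁺]/K1 = 10^-1.28 = 0.052481, K2/[H⁺] = 10^-1.66 = 0.021878
α₁ = 1/(1 + 0.052481 + 0.021878) = 1/1.0744 = 0.9308; α₂ = α₁·K2/[H⁺] = 0.02036
α₁ + 2α₂ = 0.9715
CA = 0.9715 × 7.90 = 7.67 mmol/kg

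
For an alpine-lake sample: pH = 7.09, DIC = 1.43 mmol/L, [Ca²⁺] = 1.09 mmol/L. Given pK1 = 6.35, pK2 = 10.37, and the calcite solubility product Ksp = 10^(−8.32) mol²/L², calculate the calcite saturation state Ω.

Ω = 0.145

α₂ = 1 / (1 + [H⁺]/K2 + [H⁺]²/(K1K2)) = 1 / (1 + 10^+3.28 + 10^+2.54)
   = 1 / (1 + 1905.5 + 346.74) = 1/2253.2 = 0.0004438
[CO3²⁻] = α₂ × DIC = 0.0004438 × 1.43 = 0.0006347 mmol/L = 0.6347 μmol/L
Ksp = 10^(−8.32) = 4.786×10^-9
Ω = [Ca²⁺][CO3²⁻]/Ksp = (1.09×10^-3)(6.347×10^-7) / 4.786×10^-9 = 0.145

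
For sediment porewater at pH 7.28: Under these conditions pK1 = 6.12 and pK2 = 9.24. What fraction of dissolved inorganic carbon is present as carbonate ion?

α₂ = 0.0102

α₂ = 1 / (1 + [H⁺]/K2 + [H⁺]²/(K1K2)) = 1 / (1 + 10^+1.96 + 10^+0.80)
   = 1 / (1 + 91.201 + 6.3096) = 1/98.511 = 0.01015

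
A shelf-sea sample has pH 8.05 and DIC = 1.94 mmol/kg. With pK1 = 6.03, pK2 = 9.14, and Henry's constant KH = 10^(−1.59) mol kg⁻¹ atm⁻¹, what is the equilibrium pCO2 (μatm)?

pCO2 = 661 μatm

α₀ = 1 / (1 + K1/[H⁺] + K1K2/[H⁺]²) = 1 / (1 + 10^+2.02 + 10^+0.93)
   = 1 / (1 + 104.71 + 8.5114) = 1/114.22 = 0.008755
[CO2*] = α₀ × DIC = 0.008755 × 1.94 = 0.01698 mmol/kg = 16.98 μmol/kg
pCO2 = [CO2*]/KH = 1.698×10^-5 / 2.570×10^-2 = 661 μatm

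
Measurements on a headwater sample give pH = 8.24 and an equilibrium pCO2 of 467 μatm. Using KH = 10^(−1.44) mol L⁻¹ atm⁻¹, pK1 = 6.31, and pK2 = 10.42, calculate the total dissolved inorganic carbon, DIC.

DIC = 1.47 mmol/L

[CO2*] = KH · pCO2 = 10^(−1.44) × 467×10^-6 = 1.696×10^-5 mol/L
α₀ = 1/(1 + K1/[H⁺] + K1K2/[H⁺]²) = 1/(1 + 10^+1.93 + 10^-0.25) = 0.01154
DIC = [CO2*]/α₀ = 1.696×10^-5 / 0.01154 = 1.47 mmol/L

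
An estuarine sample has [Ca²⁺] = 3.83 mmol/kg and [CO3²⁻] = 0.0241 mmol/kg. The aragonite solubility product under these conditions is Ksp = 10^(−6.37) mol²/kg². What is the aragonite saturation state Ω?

Ω = 0.216

Ksp = 10^(−6.37) = 4.266×10^-7
Ω = [Ca²⁺][CO3²⁻]/Ksp = (3.83×10^-3)(0.0241×10^-3) / 4.266×10^-7 = 0.216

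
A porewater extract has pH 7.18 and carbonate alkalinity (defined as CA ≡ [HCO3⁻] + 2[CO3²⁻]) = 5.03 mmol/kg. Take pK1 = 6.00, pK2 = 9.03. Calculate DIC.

CA = [HCO3⁻] + 2[CO3²⁻] = (α₁ + 2α₂)·DIC
At pH 7.18: [H⁺]/K1 = 10^-1.18 = 0.066069, K2/[H⁺] = 10^-1.85 = 0.014125
α₁ = 1/(1 + 0.066069 + 0.014125) = 1/1.0802 = 0.9258; α₂ = α₁·K2/[H⁺] = 0.01308
α₁ + 2α₂ = 0.9519
DIC = CA / (α₁ + 2α₂) = 5.03 / 0.9519 = 5.28 mmol/kg

DIC = 5.28 mmol/kg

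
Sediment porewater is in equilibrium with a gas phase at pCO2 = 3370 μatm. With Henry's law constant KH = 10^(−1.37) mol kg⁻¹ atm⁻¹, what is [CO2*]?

KH = 10^(−1.37) = 4.266×10^-2 mol kg⁻¹ atm⁻¹
[CO2*] = KH · pCO2 = 4.266×10^-2 × 3370×10^-6 atm = 1.44×10^-4 mol/kg

[CO2*] = 144 μmol/kg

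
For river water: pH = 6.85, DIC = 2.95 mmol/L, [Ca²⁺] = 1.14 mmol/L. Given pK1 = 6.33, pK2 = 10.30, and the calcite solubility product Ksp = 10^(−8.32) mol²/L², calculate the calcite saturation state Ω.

Ω = 0.191

α₂ = 1 / (1 + [H⁺]/K2 + [H⁺]²/(K1K2)) = 1 / (1 + 10^+3.45 + 10^+2.93)
   = 1 / (1 + 2818.4 + 851.14) = 1/3670.5 = 0.0002724
[CO3²⁻] = α₂ × DIC = 0.0002724 × 2.95 = 0.0008037 mmol/L = 0.8037 μmol/L
Ksp = 10^(−8.32) = 4.786×10^-9
Ω = [Ca²⁺][CO3²⁻]/Ksp = (1.14×10^-3)(8.037×10^-7) / 4.786×10^-9 = 0.191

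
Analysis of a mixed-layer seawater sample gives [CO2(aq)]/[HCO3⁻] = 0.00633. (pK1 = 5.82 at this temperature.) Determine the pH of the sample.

From K1 = [H⁺][HCO3⁻]/[CO2(aq)]:  pH = pK1 − log₁₀([CO2(aq)]/[HCO3⁻])
log₁₀(0.00633) = -2.199
pH = 5.82 − (-2.199) = 8.02

pH = 8.02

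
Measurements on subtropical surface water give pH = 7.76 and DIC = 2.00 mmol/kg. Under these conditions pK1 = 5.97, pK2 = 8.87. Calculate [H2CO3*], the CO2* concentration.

α₀ = 1 / (1 + K1/[H⁺] + K1K2/[H⁺]²) = 1 / (1 + 10^+1.79 + 10^+0.68)
   = 1 / (1 + 61.660 + 4.7863) = 1/67.446 = 0.01483
[CO2*] = α₀ × DIC = 0.01483 × 2.00 = 0.0297 mmol/kg

[CO2*] = 0.0297 mmol/kg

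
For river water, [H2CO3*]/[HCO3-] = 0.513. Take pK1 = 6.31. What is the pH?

pH = 6.60

From K1 = [H⁺][HCO3-]/[H2CO3*]:  pH = pK1 − log₁₀([H2CO3*]/[HCO3-])
log₁₀(0.513) = -0.290
pH = 6.31 − (-0.290) = 6.60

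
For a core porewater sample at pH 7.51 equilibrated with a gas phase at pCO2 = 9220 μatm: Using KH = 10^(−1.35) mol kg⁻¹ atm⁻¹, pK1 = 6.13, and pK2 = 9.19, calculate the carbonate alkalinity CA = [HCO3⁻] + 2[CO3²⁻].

[CO2*] = KH · pCO2 = 10^(−1.35) × 9220×10^-6 = 4.118×10^-4 mol/kg
α₀ = 1/(1 + K1/[H⁺] + K1K2/[H⁺]²) = 1/(1 + 10^+1.38 + 10^-0.30) = 0.03923
DIC = [CO2*]/α₀ = 4.118×10^-4 / 0.03923 = 10.50 mmol/kg
CA = (α₁ + 2α₂)·DIC = (0.9411 + 2×0.01966) × 10.50 = 10.3 mmol/kg

CA = 10.3 mmol/kg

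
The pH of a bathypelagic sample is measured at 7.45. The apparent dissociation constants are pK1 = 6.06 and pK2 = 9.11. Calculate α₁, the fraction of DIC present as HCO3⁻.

α₁ = 1 / (1 + [H⁺]/K1 + K2/[H⁺]) = 1 / (1 + 10^-1.39 + 10^-1.66)
   = 1 / (1 + 0.040738 + 0.021878) = 1/1.0626 = 0.9411

α₁ = 0.941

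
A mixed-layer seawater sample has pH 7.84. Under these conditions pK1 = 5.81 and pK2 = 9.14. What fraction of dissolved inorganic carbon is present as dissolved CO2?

α₀ = 1 / (1 + K1/[H⁺] + K1K2/[H⁺]²) = 1 / (1 + 10^+2.03 + 10^+0.73)
   = 1 / (1 + 107.15 + 5.3703) = 1/113.52 = 0.008809

α₀ = 0.00881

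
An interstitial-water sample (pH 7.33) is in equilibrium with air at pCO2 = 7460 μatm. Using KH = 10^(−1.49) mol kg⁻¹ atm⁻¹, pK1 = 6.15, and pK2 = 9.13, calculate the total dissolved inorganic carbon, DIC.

DIC = 3.95 mmol/kg

[CO2*] = KH · pCO2 = 10^(−1.49) × 7460×10^-6 = 2.414×10^-4 mol/kg
α₀ = 1/(1 + K1/[H⁺] + K1K2/[H⁺]²) = 1/(1 + 10^+1.18 + 10^-0.62) = 0.06107
DIC = [CO2*]/α₀ = 2.414×10^-4 / 0.06107 = 3.95 mmol/kg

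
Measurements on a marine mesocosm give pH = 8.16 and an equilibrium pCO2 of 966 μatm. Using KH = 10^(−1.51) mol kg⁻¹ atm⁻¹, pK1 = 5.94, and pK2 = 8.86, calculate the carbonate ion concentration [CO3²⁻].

[CO2*] = KH · pCO2 = 10^(−1.51) × 966×10^-6 = 2.985×10^-5 mol/kg
α₀ = 1/(1 + K1/[H⁺] + K1K2/[H⁺]²) = 1/(1 + 10^+2.22 + 10^+1.52) = 0.004998
DIC = [CO2*]/α₀ = 2.985×10^-5 / 0.004998 = 5.973 mmol/kg
[CO3²⁻] = α₂·DIC; α₂ = 0.1655, so [CO3²⁻] = 0.1655 × 5.973 = 0.989 mmol/kg

[CO3²⁻] = 0.989 mmol/kg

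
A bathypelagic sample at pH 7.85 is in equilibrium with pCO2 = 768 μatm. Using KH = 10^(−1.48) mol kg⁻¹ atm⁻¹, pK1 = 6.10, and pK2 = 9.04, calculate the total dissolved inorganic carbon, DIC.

DIC = 1.55 mmol/kg

[CO2*] = KH · pCO2 = 10^(−1.48) × 768×10^-6 = 2.543×10^-5 mol/kg
α₀ = 1/(1 + K1/[H⁺] + K1K2/[H⁺]²) = 1/(1 + 10^+1.75 + 10^+0.56) = 0.01643
DIC = [CO2*]/α₀ = 2.543×10^-5 / 0.01643 = 1.55 mmol/kg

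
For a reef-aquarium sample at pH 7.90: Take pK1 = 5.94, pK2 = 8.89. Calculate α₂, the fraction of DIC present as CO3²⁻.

α₂ = 0.0919

α₂ = 1 / (1 + [H⁺]/K2 + [H⁺]²/(K1K2)) = 1 / (1 + 10^+0.99 + 10^-0.97)
   = 1 / (1 + 9.7724 + 0.10715) = 1/10.880 = 0.09192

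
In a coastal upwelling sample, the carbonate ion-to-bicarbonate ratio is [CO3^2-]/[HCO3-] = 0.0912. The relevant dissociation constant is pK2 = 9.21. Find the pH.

pH = 8.17

From K2 = [H⁺][CO3^2-]/[HCO3-]:  pH = pK2 + log₁₀([CO3^2-]/[HCO3-])
log₁₀(0.0912) = -1.040
pH = 9.21 + (-1.040) = 8.17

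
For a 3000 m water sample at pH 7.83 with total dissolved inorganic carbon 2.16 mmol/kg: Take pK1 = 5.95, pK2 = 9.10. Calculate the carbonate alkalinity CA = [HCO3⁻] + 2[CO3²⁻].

CA = 2.24 mmol/kg

CA = [HCO3⁻] + 2[CO3²⁻] = (α₁ + 2α₂)·DIC
At pH 7.83: [H⁺]/K1 = 10^-1.88 = 0.013183, K2/[H⁺] = 10^-1.27 = 0.053703
α₁ = 1/(1 + 0.013183 + 0.053703) = 1/1.0669 = 0.9373; α₂ = α₁·K2/[H⁺] = 0.05034
α₁ + 2α₂ = 1.0380
CA = 1.0380 × 2.16 = 2.24 mmol/kg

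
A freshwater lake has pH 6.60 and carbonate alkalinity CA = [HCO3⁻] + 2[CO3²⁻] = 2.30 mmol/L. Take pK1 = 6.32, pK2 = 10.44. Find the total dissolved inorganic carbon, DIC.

CA = [HCO3⁻] + 2[CO3²⁻] = (α₁ + 2α₂)·DIC
At pH 6.60: [H⁺]/K1 = 10^-0.28 = 0.52481, K2/[H⁺] = 10^-3.84 = 0.00014454
α₁ = 1/(1 + 0.52481 + 0.00014454) = 1/1.5250 = 0.6558; α₂ = α₁·K2/[H⁺] = 9.479×10^-5
α₁ + 2α₂ = 0.6559
DIC = CA / (α₁ + 2α₂) = 2.30 / 0.6559 = 3.51 mmol/L

DIC = 3.51 mmol/L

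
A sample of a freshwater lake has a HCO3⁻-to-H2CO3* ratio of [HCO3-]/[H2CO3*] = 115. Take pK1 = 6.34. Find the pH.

From K1 = [H⁺][HCO3-]/[H2CO3*]:  pH = pK1 + log₁₀([HCO3-]/[H2CO3*])
log₁₀(115) = +2.061
pH = 6.34 + (+2.061) = 8.40

pH = 8.40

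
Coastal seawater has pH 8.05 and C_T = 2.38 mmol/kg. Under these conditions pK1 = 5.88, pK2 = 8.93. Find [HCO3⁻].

α₁ = 1 / (1 + [H⁺]/K1 + K2/[H⁺]) = 1 / (1 + 10^-2.17 + 10^-0.88)
   = 1 / (1 + 0.0067608 + 0.13183) = 1/1.1386 = 0.8783
[HCO3⁻] = α₁ × DIC = 0.8783 × 2.38 = 2.09 mmol/kg

[HCO3⁻] = 2.09 mmol/kg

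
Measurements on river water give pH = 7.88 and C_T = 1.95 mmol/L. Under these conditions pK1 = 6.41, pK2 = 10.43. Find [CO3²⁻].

α₂ = 1 / (1 + [H⁺]/K2 + [H⁺]²/(K1K2)) = 1 / (1 + 10^+2.55 + 10^+1.08)
   = 1 / (1 + 354.81 + 12.023) = 1/367.84 = 0.002719
[CO3²⁻] = α₂ × DIC = 0.002719 × 1.95 = 0.00530 mmol/L = 5.30 μmol/L

[CO3²⁻] = 5.30 μmol/L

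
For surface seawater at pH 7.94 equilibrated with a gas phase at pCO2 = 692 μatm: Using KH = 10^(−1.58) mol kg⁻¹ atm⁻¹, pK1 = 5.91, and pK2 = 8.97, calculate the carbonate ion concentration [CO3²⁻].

[CO2*] = KH · pCO2 = 10^(−1.58) × 692×10^-6 = 1.820×10^-5 mol/kg
α₀ = 1/(1 + K1/[H⁺] + K1K2/[H⁺]²) = 1/(1 + 10^+2.03 + 10^+1.00) = 0.008464
DIC = [CO2*]/α₀ = 1.820×10^-5 / 0.008464 = 2.151 mmol/kg
[CO3²⁻] = α₂·DIC; α₂ = 0.08464, so [CO3²⁻] = 0.08464 × 2.151 = 0.182 mmol/kg

[CO3²⁻] = 0.182 mmol/kg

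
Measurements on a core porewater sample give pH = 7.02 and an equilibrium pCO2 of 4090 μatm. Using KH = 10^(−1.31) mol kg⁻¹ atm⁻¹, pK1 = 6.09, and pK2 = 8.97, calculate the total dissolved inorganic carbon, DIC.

DIC = 1.92 mmol/kg

[CO2*] = KH · pCO2 = 10^(−1.31) × 4090×10^-6 = 2.003×10^-4 mol/kg
α₀ = 1/(1 + K1/[H⁺] + K1K2/[H⁺]²) = 1/(1 + 10^+0.93 + 10^-1.02) = 0.1041
DIC = [CO2*]/α₀ = 2.003×10^-4 / 0.1041 = 1.92 mmol/kg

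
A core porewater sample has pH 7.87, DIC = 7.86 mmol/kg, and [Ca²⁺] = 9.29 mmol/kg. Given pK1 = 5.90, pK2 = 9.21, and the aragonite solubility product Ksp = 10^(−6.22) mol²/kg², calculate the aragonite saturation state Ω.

α₂ = 1 / (1 + [H⁺]/K2 + [H⁺]²/(K1K2)) = 1 / (1 + 10^+1.34 + 10^-0.63)
   = 1 / (1 + 21.878 + 0.23442) = 1/23.112 = 0.04327
[CO3²⁻] = α₂ × DIC = 0.04327 × 7.86 = 0.3401 mmol/kg
Ksp = 10^(−6.22) = 6.026×10^-7
Ω = [Ca²⁺][CO3²⁻]/Ksp = (9.29×10^-3)(3.401×10^-4) / 6.026×10^-7 = 5.24

Ω = 5.24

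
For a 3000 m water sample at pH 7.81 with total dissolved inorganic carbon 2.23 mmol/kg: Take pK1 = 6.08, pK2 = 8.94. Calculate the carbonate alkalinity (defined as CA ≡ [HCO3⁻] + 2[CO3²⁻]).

CA = 2.34 mmol/kg

CA = [HCO3⁻] + 2[CO3²⁻] = (α₁ + 2α₂)·DIC
At pH 7.81: [H⁺]/K1 = 10^-1.73 = 0.018621, K2/[H⁺] = 10^-1.13 = 0.074131
α₁ = 1/(1 + 0.018621 + 0.074131) = 1/1.0928 = 0.9151; α₂ = α₁·K2/[H⁺] = 0.06784
α₁ + 2α₂ = 1.0508
CA = 1.0508 × 2.23 = 2.34 mmol/kg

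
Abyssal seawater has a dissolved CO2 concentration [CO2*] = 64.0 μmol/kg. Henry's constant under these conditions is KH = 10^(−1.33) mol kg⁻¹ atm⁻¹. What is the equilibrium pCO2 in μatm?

KH = 10^(−1.33) = 4.677×10^-2 mol kg⁻¹ atm⁻¹
pCO2 = [CO2*]/KH = 64.0×10^-6 / 4.677×10^-2 = 1.37×10^-3 atm = 1370 μatm

pCO2 = 1370 μatm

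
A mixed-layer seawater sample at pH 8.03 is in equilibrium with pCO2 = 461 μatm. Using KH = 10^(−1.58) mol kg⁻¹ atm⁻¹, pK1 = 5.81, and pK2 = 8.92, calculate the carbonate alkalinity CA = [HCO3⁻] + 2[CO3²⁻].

[CO2*] = KH · pCO2 = 10^(−1.58) × 461×10^-6 = 1.213×10^-5 mol/kg
α₀ = 1/(1 + K1/[H⁺] + K1K2/[H⁺]²) = 1/(1 + 10^+2.22 + 10^+1.33) = 0.005310
DIC = [CO2*]/α₀ = 1.213×10^-5 / 0.005310 = 2.284 mmol/kg
CA = (α₁ + 2α₂)·DIC = (0.8812 + 2×0.1135) × 2.284 = 2.53 mmol/kg

CA = 2.53 mmol/kg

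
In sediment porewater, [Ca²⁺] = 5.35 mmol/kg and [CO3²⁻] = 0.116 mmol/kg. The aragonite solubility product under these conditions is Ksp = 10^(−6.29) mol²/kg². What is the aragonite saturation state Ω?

Ω = 1.21

Ksp = 10^(−6.29) = 5.129×10^-7
Ω = [Ca²⁺][CO3²⁻]/Ksp = (5.35×10^-3)(0.116×10^-3) / 5.129×10^-7 = 1.21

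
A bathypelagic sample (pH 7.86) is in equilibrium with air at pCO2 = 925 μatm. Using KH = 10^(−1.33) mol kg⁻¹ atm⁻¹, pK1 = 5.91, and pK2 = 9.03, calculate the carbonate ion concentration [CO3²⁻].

[CO3²⁻] = 0.261 mmol/kg

[CO2*] = KH · pCO2 = 10^(−1.33) × 925×10^-6 = 4.327×10^-5 mol/kg
α₀ = 1/(1 + K1/[H⁺] + K1K2/[H⁺]²) = 1/(1 + 10^+1.95 + 10^+0.78) = 0.01040
DIC = [CO2*]/α₀ = 4.327×10^-5 / 0.01040 = 4.160 mmol/kg
[CO3²⁻] = α₂·DIC; α₂ = 0.06267, so [CO3²⁻] = 0.06267 × 4.160 = 0.261 mmol/kg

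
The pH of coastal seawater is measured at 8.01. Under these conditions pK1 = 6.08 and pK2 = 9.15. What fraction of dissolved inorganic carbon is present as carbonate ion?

α₂ = 0.0668

α₂ = 1 / (1 + [H⁺]/K2 + [H⁺]²/(K1K2)) = 1 / (1 + 10^+1.14 + 10^-0.79)
   = 1 / (1 + 13.804 + 0.16218) = 1/14.966 = 0.06682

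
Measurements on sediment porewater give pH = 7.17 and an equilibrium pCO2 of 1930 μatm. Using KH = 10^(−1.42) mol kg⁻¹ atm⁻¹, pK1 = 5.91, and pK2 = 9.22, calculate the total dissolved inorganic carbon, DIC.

[CO2*] = KH · pCO2 = 10^(−1.42) × 1930×10^-6 = 7.338×10^-5 mol/kg
α₀ = 1/(1 + K1/[H⁺] + K1K2/[H⁺]²) = 1/(1 + 10^+1.26 + 10^-0.79) = 0.05166
DIC = [CO2*]/α₀ = 7.338×10^-5 / 0.05166 = 1.42 mmol/kg

DIC = 1.42 mmol/kg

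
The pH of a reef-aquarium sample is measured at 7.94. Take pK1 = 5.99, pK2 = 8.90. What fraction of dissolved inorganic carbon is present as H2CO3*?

α₀ = 0.0100

α₀ = 1 / (1 + K1/[H⁺] + K1K2/[H⁺]²) = 1 / (1 + 10^+1.95 + 10^+0.99)
   = 1 / (1 + 89.125 + 9.7724) = 1/99.897 = 0.01001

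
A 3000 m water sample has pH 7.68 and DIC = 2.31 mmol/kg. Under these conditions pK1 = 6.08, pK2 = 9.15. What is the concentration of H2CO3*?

α₀ = 1 / (1 + K1/[H⁺] + K1K2/[H⁺]²) = 1 / (1 + 10^+1.60 + 10^+0.13)
   = 1 / (1 + 39.811 + 1.3490) = 1/42.160 = 0.02372
[CO2*] = α₀ × DIC = 0.02372 × 2.31 = 0.0548 mmol/kg

[CO2*] = 0.0548 mmol/kg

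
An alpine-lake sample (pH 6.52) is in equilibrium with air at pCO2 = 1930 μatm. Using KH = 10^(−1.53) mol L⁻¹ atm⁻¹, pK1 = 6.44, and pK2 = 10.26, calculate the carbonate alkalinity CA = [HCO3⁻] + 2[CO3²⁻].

CA = 0.0685 mmol/L

[CO2*] = KH · pCO2 = 10^(−1.53) × 1930×10^-6 = 5.696×10^-5 mol/L
α₀ = 1/(1 + K1/[H⁺] + K1K2/[H⁺]²) = 1/(1 + 10^+0.08 + 10^-3.66) = 0.4540
DIC = [CO2*]/α₀ = 5.696×10^-5 / 0.4540 = 0.1254 mmol/L
CA = (α₁ + 2α₂)·DIC = (0.5459 + 2×9.933×10^-5) × 0.1254 = 0.0685 mmol/L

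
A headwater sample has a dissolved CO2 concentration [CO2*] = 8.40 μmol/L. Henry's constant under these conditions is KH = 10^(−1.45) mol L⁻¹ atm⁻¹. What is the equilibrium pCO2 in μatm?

KH = 10^(−1.45) = 3.548×10^-2 mol L⁻¹ atm⁻¹
pCO2 = [CO2*]/KH = 8.40×10^-6 / 3.548×10^-2 = 2.37×10^-4 atm = 237 μatm

pCO2 = 237 μatm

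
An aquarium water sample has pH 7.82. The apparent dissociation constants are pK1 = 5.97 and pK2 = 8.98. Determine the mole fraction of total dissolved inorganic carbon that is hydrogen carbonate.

α₁ = 0.923

α₁ = 1 / (1 + [H⁺]/K1 + K2/[H⁺]) = 1 / (1 + 10^-1.85 + 10^-1.16)
   = 1 / (1 + 0.014125 + 0.069183) = 1/1.0833 = 0.9231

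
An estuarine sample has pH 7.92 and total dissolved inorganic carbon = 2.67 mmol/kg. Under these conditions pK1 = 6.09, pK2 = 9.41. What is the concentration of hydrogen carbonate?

[HCO3⁻] = 2.55 mmol/kg

α₁ = 1 / (1 + [H⁺]/K1 + K2/[H⁺]) = 1 / (1 + 10^-1.83 + 10^-1.49)
   = 1 / (1 + 0.014791 + 0.032359) = 1/1.0472 = 0.9550
[HCO3⁻] = α₁ × DIC = 0.9550 × 2.67 = 2.55 mmol/kg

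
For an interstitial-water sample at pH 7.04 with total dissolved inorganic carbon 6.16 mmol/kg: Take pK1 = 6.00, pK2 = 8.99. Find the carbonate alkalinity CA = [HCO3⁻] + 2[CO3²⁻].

CA = [HCO3⁻] + 2[CO3²⁻] = (α₁ + 2α₂)·DIC
At pH 7.04: [H⁺]/K1 = 10^-1.04 = 0.091201, K2/[H⁺] = 10^-1.95 = 0.011220
α₁ = 1/(1 + 0.091201 + 0.011220) = 1/1.1024 = 0.9071; α₂ = α₁·K2/[H⁺] = 0.01018
α₁ + 2α₂ = 0.9274
CA = 0.9274 × 6.16 = 5.71 mmol/kg

CA = 5.71 mmol/kg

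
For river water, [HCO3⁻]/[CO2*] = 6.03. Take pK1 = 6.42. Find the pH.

pH = 7.20

From K1 = [H⁺][HCO3⁻]/[CO2*]:  pH = pK1 + log₁₀([HCO3⁻]/[CO2*])
log₁₀(6.03) = +0.780
pH = 6.42 + (+0.780) = 7.20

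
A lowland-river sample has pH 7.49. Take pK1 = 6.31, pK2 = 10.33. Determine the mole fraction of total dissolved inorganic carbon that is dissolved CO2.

α₀ = 0.0619

α₀ = 1 / (1 + K1/[H⁺] + K1K2/[H⁺]²) = 1 / (1 + 10^+1.18 + 10^-1.66)
   = 1 / (1 + 15.136 + 0.021878) = 1/16.157 = 0.06189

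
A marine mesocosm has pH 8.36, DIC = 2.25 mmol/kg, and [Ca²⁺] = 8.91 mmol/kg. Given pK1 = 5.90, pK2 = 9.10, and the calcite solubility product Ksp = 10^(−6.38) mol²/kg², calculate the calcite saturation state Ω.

Ω = 7.38

α₂ = 1 / (1 + [H⁺]/K2 + [H⁺]²/(K1K2)) = 1 / (1 + 10^+0.74 + 10^-1.72)
   = 1 / (1 + 5.4954 + 0.019055) = 1/6.5145 = 0.1535
[CO3²⁻] = α₂ × DIC = 0.1535 × 2.25 = 0.3454 mmol/kg
Ksp = 10^(−6.38) = 4.169×10^-7
Ω = [Ca²⁺][CO3²⁻]/Ksp = (8.91×10^-3)(3.454×10^-4) / 4.169×10^-7 = 7.38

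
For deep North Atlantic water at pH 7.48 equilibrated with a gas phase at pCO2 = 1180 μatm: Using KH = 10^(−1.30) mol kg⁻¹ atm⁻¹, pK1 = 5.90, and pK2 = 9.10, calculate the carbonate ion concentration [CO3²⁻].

[CO3²⁻] = 0.0539 mmol/kg

[CO2*] = KH · pCO2 = 10^(−1.30) × 1180×10^-6 = 5.914×10^-5 mol/kg
α₀ = 1/(1 + K1/[H⁺] + K1K2/[H⁺]²) = 1/(1 + 10^+1.58 + 10^-0.04) = 0.02504
DIC = [CO2*]/α₀ = 5.914×10^-5 / 0.02504 = 2.362 mmol/kg
[CO3²⁻] = α₂·DIC; α₂ = 0.02284, so [CO3²⁻] = 0.02284 × 2.362 = 0.0539 mmol/kg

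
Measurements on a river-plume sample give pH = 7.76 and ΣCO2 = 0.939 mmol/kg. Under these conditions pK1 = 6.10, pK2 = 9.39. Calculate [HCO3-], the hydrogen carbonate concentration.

α₁ = 1 / (1 + [H⁺]/K1 + K2/[H⁺]) = 1 / (1 + 10^-1.66 + 10^-1.63)
   = 1 / (1 + 0.021878 + 0.023442) = 1/1.0453 = 0.9566
[HCO3⁻] = α₁ × DIC = 0.9566 × 0.939 = 0.898 mmol/kg

[HCO3⁻] = 0.898 mmol/kg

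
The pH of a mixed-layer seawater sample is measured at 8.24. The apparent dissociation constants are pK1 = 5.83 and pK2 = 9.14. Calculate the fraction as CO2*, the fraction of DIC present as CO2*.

α₀ = 0.00344

α₀ = 1 / (1 + K1/[H⁺] + K1K2/[H⁺]²) = 1 / (1 + 10^+2.41 + 10^+1.51)
   = 1 / (1 + 257.04 + 32.359) = 1/290.40 = 0.003444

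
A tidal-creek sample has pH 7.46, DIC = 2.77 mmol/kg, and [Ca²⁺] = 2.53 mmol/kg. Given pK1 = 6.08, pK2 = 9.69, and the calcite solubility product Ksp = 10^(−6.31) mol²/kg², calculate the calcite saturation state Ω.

Ω = 0.0804

α₂ = 1 / (1 + [H⁺]/K2 + [H⁺]²/(K1K2)) = 1 / (1 + 10^+2.23 + 10^+0.85)
   = 1 / (1 + 169.82 + 7.0795) = 1/177.90 = 0.005621
[CO3²⁻] = α₂ × DIC = 0.005621 × 2.77 = 0.01557 mmol/kg = 15.57 μmol/kg
Ksp = 10^(−6.31) = 4.898×10^-7
Ω = [Ca²⁺][CO3²⁻]/Ksp = (2.53×10^-3)(1.557×10^-5) / 4.898×10^-7 = 0.0804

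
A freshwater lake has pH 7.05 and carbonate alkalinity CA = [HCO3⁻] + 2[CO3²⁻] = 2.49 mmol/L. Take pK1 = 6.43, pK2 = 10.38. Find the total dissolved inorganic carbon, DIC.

CA = [HCO3⁻] + 2[CO3²⁻] = (α₁ + 2α₂)·DIC
At pH 7.05: [H⁺]/K1 = 10^-0.62 = 0.23988, K2/[H⁺] = 10^-3.33 = 0.00046774
α₁ = 1/(1 + 0.23988 + 0.00046774) = 1/1.2404 = 0.8062; α₂ = α₁·K2/[H⁺] = 0.0003771
α₁ + 2α₂ = 0.8070
DIC = CA / (α₁ + 2α₂) = 2.49 / 0.8070 = 3.09 mmol/L

DIC = 3.09 mmol/L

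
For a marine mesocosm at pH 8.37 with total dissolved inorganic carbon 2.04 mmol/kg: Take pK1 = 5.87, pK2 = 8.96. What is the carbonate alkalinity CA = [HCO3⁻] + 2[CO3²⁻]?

CA = [HCO3⁻] + 2[CO3²⁻] = (α₁ + 2α₂)·DIC
At pH 8.37: [H⁺]/K1 = 10^-2.50 = 0.0031623, K2/[H⁺] = 10^-0.59 = 0.25704
α₁ = 1/(1 + 0.0031623 + 0.25704) = 1/1.2602 = 0.7935; α₂ = α₁·K2/[H⁺] = 0.2040
α₁ + 2α₂ = 1.2015
CA = 1.2015 × 2.04 = 2.45 mmol/kg

CA = 2.45 mmol/kg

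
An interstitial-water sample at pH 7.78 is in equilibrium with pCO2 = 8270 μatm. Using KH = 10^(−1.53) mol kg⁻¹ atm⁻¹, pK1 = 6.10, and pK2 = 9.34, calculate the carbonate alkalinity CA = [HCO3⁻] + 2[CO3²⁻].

[CO2*] = KH · pCO2 = 10^(−1.53) × 8270×10^-6 = 2.441×10^-4 mol/kg
α₀ = 1/(1 + K1/[H⁺] + K1K2/[H⁺]²) = 1/(1 + 10^+1.68 + 10^+0.12) = 0.01993
DIC = [CO2*]/α₀ = 2.441×10^-4 / 0.01993 = 12.25 mmol/kg
CA = (α₁ + 2α₂)·DIC = (0.9538 + 2×0.02627) × 12.25 = 12.3 mmol/kg

CA = 12.3 mmol/kg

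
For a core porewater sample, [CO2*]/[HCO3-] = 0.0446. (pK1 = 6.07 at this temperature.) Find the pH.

From K1 = [H⁺][HCO3-]/[CO2*]:  pH = pK1 − log₁₀([CO2*]/[HCO3-])
log₁₀(0.0446) = -1.351
pH = 6.07 − (-1.351) = 7.42

pH = 7.42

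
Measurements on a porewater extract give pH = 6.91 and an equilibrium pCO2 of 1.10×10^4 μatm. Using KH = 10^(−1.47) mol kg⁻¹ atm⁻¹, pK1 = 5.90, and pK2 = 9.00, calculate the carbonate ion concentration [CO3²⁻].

[CO2*] = KH · pCO2 = 10^(−1.47) × 1.10×10^4×10^-6 = 3.727×10^-4 mol/kg
α₀ = 1/(1 + K1/[H⁺] + K1K2/[H⁺]²) = 1/(1 + 10^+1.01 + 10^-1.08) = 0.08837
DIC = [CO2*]/α₀ = 3.727×10^-4 / 0.08837 = 4.218 mmol/kg
[CO3²⁻] = α₂·DIC; α₂ = 0.007350, so [CO3²⁻] = 0.007350 × 4.218 = 0.0310 mmol/kg

[CO3²⁻] = 0.0310 mmol/kg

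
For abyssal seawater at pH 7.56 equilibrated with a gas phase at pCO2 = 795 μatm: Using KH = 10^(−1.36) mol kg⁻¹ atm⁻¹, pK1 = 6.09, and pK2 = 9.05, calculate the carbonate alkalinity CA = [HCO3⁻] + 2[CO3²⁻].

[CO2*] = KH · pCO2 = 10^(−1.36) × 795×10^-6 = 3.470×10^-5 mol/kg
α₀ = 1/(1 + K1/[H⁺] + K1K2/[H⁺]²) = 1/(1 + 10^+1.47 + 10^-0.02) = 0.03178
DIC = [CO2*]/α₀ = 3.470×10^-5 / 0.03178 = 1.092 mmol/kg
CA = (α₁ + 2α₂)·DIC = (0.9379 + 2×0.03035) × 1.092 = 1.09 mmol/kg

CA = 1.09 mmol/kg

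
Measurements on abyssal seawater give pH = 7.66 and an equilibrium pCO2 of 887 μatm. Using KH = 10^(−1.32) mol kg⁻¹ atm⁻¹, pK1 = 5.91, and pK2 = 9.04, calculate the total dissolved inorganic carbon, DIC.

[CO2*] = KH · pCO2 = 10^(−1.32) × 887×10^-6 = 4.245×10^-5 mol/kg
α₀ = 1/(1 + K1/[H⁺] + K1K2/[H⁺]²) = 1/(1 + 10^+1.75 + 10^+0.37) = 0.01678
DIC = [CO2*]/α₀ = 4.245×10^-5 / 0.01678 = 2.53 mmol/kg

DIC = 2.53 mmol/kg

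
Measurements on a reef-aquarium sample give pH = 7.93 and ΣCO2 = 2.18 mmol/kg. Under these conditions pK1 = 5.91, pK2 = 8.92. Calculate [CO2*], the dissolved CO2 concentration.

[CO2*] = 18.7 μmol/kg

α₀ = 1 / (1 + K1/[H⁺] + K1K2/[H⁺]²) = 1 / (1 + 10^+2.02 + 10^+1.03)
   = 1 / (1 + 104.71 + 10.715) = 1/116.43 = 0.008589
[CO2*] = α₀ × DIC = 0.008589 × 2.18 = 0.0187 mmol/kg = 18.7 μmol/kg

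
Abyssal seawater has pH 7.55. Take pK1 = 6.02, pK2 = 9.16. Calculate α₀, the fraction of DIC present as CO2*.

α₀ = 1 / (1 + K1/[H⁺] + K1K2/[H⁺]²) = 1 / (1 + 10^+1.53 + 10^-0.08)
   = 1 / (1 + 33.884 + 0.83176) = 1/35.716 = 0.02800

α₀ = 0.0280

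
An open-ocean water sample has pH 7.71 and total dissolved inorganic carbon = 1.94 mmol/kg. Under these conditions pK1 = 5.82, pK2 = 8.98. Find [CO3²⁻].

[CO3²⁻] = 0.0977 mmol/kg

α₂ = 1 / (1 + [H⁺]/K2 + [H⁺]²/(K1K2)) = 1 / (1 + 10^+1.27 + 10^-0.62)
   = 1 / (1 + 18.621 + 0.23988) = 1/19.861 = 0.05035
[CO3²⁻] = α₂ × DIC = 0.05035 × 1.94 = 0.0977 mmol/kg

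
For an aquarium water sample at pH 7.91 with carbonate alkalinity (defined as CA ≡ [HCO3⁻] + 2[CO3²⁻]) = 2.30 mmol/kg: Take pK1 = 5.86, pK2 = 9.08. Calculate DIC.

DIC = 2.18 mmol/kg

CA = [HCO3⁻] + 2[CO3²⁻] = (α₁ + 2α₂)·DIC
At pH 7.91: [H⁺]/K1 = 10^-2.05 = 0.0089125, K2/[H⁺] = 10^-1.17 = 0.067608
α₁ = 1/(1 + 0.0089125 + 0.067608) = 1/1.0765 = 0.9289; α₂ = α₁·K2/[H⁺] = 0.06280
α₁ + 2α₂ = 1.0545
DIC = CA / (α₁ + 2α₂) = 2.30 / 1.0545 = 2.18 mmol/kg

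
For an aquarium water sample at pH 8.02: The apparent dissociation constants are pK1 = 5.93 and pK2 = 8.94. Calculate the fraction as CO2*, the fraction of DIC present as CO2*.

α₀ = 1 / (1 + K1/[H⁺] + K1K2/[H⁺]²) = 1 / (1 + 10^+2.09 + 10^+1.17)
   = 1 / (1 + 123.03 + 14.791) = 1/138.82 = 0.007204

α₀ = 0.00720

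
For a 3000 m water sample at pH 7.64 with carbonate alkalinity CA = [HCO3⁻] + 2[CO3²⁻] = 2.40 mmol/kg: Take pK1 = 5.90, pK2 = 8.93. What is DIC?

CA = [HCO3⁻] + 2[CO3²⁻] = (α₁ + 2α₂)·DIC
At pH 7.64: [H⁺]/K1 = 10^-1.74 = 0.018197, K2/[H⁺] = 10^-1.29 = 0.051286
α₁ = 1/(1 + 0.018197 + 0.051286) = 1/1.0695 = 0.9350; α₂ = α₁·K2/[H⁺] = 0.04795
α₁ + 2α₂ = 1.0309
DIC = CA / (α₁ + 2α₂) = 2.40 / 1.0309 = 2.33 mmol/kg

DIC = 2.33 mmol/kg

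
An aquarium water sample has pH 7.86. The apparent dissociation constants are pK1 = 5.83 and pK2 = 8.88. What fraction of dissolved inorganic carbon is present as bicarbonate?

α₁ = 0.905

α₁ = 1 / (1 + [H⁺]/K1 + K2/[H⁺]) = 1 / (1 + 10^-2.03 + 10^-1.02)
   = 1 / (1 + 0.0093325 + 0.095499) = 1/1.1048 = 0.9051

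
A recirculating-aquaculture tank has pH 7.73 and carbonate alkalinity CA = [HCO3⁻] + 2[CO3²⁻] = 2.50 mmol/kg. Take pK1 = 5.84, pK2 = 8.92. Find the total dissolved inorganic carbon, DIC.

DIC = 2.39 mmol/kg

CA = [HCO3⁻] + 2[CO3²⁻] = (α₁ + 2α₂)·DIC
At pH 7.73: [H⁺]/K1 = 10^-1.89 = 0.012882, K2/[H⁺] = 10^-1.19 = 0.064565
α₁ = 1/(1 + 0.012882 + 0.064565) = 1/1.0774 = 0.9281; α₂ = α₁·K2/[H⁺] = 0.05992
α₁ + 2α₂ = 1.0480
DIC = CA / (α₁ + 2α₂) = 2.50 / 1.0480 = 2.39 mmol/kg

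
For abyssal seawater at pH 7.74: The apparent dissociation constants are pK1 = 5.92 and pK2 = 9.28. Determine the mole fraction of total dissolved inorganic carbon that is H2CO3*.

α₀ = 1 / (1 + K1/[H⁺] + K1K2/[H⁺]²) = 1 / (1 + 10^+1.82 + 10^+0.28)
   = 1 / (1 + 66.069 + 1.9055) = 1/68.975 = 0.01450

α₀ = 0.0145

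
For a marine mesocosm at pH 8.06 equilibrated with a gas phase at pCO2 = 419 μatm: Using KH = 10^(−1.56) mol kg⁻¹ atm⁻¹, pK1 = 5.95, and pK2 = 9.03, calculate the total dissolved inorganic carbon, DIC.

DIC = 1.66 mmol/kg

[CO2*] = KH · pCO2 = 10^(−1.56) × 419×10^-6 = 1.154×10^-5 mol/kg
α₀ = 1/(1 + K1/[H⁺] + K1K2/[H⁺]²) = 1/(1 + 10^+2.11 + 10^+1.14) = 0.006962
DIC = [CO2*]/α₀ = 1.154×10^-5 / 0.006962 = 1.66 mmol/kg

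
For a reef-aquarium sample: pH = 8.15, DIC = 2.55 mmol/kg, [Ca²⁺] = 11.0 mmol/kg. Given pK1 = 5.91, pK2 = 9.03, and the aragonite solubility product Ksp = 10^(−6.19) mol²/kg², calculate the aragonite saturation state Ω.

Ω = 5.03

α₂ = 1 / (1 + [H⁺]/K2 + [H⁺]²/(K1K2)) = 1 / (1 + 10^+0.88 + 10^-1.36)
   = 1 / (1 + 7.5858 + 0.043652) = 1/8.6294 = 0.1159
[CO3²⁻] = α₂ × DIC = 0.1159 × 2.55 = 0.2955 mmol/kg
Ksp = 10^(−6.19) = 6.457×10^-7
Ω = [Ca²⁺][CO3²⁻]/Ksp = (11.0×10^-3)(2.955×10^-4) / 6.457×10^-7 = 5.03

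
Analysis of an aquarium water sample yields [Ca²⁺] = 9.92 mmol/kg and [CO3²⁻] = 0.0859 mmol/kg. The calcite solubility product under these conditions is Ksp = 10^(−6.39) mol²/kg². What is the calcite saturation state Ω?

Ω = 2.09

Ksp = 10^(−6.39) = 4.074×10^-7
Ω = [Ca²⁺][CO3²⁻]/Ksp = (9.92×10^-3)(0.0859×10^-3) / 4.074×10^-7 = 2.09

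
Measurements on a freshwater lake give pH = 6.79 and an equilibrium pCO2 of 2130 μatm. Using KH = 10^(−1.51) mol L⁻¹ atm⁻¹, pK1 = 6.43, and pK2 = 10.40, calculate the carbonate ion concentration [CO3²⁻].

[CO2*] = KH · pCO2 = 10^(−1.51) × 2130×10^-6 = 6.582×10^-5 mol/L
α₀ = 1/(1 + K1/[H⁺] + K1K2/[H⁺]²) = 1/(1 + 10^+0.36 + 10^-3.25) = 0.3038
DIC = [CO2*]/α₀ = 6.582×10^-5 / 0.3038 = 0.2167 mmol/L
[CO3²⁻] = α₂·DIC; α₂ = 0.0001709, so [CO3²⁻] = 0.0001709 × 0.2167 = 3.70×10^-5 mmol/L = 0.0370 μmol/L

[CO3²⁻] = 0.0370 μmol/L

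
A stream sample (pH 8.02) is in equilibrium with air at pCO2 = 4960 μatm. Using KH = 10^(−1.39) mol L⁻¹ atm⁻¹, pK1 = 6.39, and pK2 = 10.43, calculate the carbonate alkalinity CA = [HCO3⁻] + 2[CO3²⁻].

CA = 8.69 mmol/L

[CO2*] = KH · pCO2 = 10^(−1.39) × 4960×10^-6 = 2.021×10^-4 mol/L
α₀ = 1/(1 + K1/[H⁺] + K1K2/[H⁺]²) = 1/(1 + 10^+1.63 + 10^-0.78) = 0.02282
DIC = [CO2*]/α₀ = 2.021×10^-4 / 0.02282 = 8.855 mmol/L
CA = (α₁ + 2α₂)·DIC = (0.9734 + 2×0.003787) × 8.855 = 8.69 mmol/L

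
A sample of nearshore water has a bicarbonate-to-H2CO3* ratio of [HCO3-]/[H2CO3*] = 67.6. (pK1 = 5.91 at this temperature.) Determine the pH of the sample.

pH = 7.74

From K1 = [H⁺][HCO3-]/[H2CO3*]:  pH = pK1 + log₁₀([HCO3-]/[H2CO3*])
log₁₀(67.6) = +1.830
pH = 5.91 + (+1.830) = 7.74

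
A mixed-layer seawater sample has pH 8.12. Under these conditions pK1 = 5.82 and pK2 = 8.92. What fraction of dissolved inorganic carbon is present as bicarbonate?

α₁ = 0.859

α₁ = 1 / (1 + [H⁺]/K1 + K2/[H⁺]) = 1 / (1 + 10^-2.30 + 10^-0.80)
   = 1 / (1 + 0.0050119 + 0.15849) = 1/1.1635 = 0.8595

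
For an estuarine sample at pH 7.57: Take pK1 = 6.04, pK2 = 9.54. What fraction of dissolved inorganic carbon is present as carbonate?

α₂ = 0.0103

α₂ = 1 / (1 + [H⁺]/K2 + [H⁺]²/(K1K2)) = 1 / (1 + 10^+1.97 + 10^+0.44)
   = 1 / (1 + 93.325 + 2.7542) = 1/97.080 = 0.01030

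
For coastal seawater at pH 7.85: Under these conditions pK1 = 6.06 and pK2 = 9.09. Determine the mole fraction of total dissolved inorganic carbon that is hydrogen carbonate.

α₁ = 1 / (1 + [H⁺]/K1 + K2/[H⁺]) = 1 / (1 + 10^-1.79 + 10^-1.24)
   = 1 / (1 + 0.016218 + 0.057544) = 1/1.0738 = 0.9313

α₁ = 0.931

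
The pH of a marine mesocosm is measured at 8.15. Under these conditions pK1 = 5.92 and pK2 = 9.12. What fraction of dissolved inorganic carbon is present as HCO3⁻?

α₁ = 0.898

α₁ = 1 / (1 + [H⁺]/K1 + K2/[H⁺]) = 1 / (1 + 10^-2.23 + 10^-0.97)
   = 1 / (1 + 0.0058884 + 0.10715) = 1/1.1130 = 0.8984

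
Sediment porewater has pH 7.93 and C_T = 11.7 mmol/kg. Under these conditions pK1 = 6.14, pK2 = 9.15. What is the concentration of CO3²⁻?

α₂ = 1 / (1 + [H⁺]/K2 + [H⁺]²/(K1K2)) = 1 / (1 + 10^+1.22 + 10^-0.57)
   = 1 / (1 + 16.596 + 0.26915) = 1/17.865 = 0.05598
[CO3²⁻] = α₂ × DIC = 0.05598 × 11.7 = 0.655 mmol/kg

[CO3²⁻] = 0.655 mmol/kg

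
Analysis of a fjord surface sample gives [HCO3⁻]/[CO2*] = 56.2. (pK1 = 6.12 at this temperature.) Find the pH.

pH = 7.87

From K1 = [H⁺][HCO3⁻]/[CO2*]:  pH = pK1 + log₁₀([HCO3⁻]/[CO2*])
log₁₀(56.2) = +1.750
pH = 6.12 + (+1.750) = 7.87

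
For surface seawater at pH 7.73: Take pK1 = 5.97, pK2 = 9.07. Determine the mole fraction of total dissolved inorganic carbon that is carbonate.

α₂ = 0.0430

α₂ = 1 / (1 + [H⁺]/K2 + [H⁺]²/(K1K2)) = 1 / (1 + 10^+1.34 + 10^-0.42)
   = 1 / (1 + 21.878 + 0.38019) = 1/23.258 = 0.04300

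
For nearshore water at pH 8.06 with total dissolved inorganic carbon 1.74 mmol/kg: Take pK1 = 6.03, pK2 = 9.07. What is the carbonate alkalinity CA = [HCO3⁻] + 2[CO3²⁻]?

CA = 1.88 mmol/kg

CA = [HCO3⁻] + 2[CO3²⁻] = (α₁ + 2α₂)·DIC
At pH 8.06: [H⁺]/K1 = 10^-2.03 = 0.0093325, K2/[H⁺] = 10^-1.01 = 0.097724
α₁ = 1/(1 + 0.0093325 + 0.097724) = 1/1.1071 = 0.9033; α₂ = α₁·K2/[H⁺] = 0.08827
α₁ + 2α₂ = 1.0798
CA = 1.0798 × 1.74 = 1.88 mmol/kg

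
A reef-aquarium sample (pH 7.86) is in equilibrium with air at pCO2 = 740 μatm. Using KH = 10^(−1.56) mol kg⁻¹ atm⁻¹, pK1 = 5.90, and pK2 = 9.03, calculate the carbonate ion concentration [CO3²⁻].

[CO2*] = KH · pCO2 = 10^(−1.56) × 740×10^-6 = 2.038×10^-5 mol/kg
α₀ = 1/(1 + K1/[H⁺] + K1K2/[H⁺]²) = 1/(1 + 10^+1.96 + 10^+0.79) = 0.01017
DIC = [CO2*]/α₀ = 2.038×10^-5 / 0.01017 = 2.005 mmol/kg
[CO3²⁻] = α₂·DIC; α₂ = 0.06268, so [CO3²⁻] = 0.06268 × 2.005 = 0.126 mmol/kg

[CO3²⁻] = 0.126 mmol/kg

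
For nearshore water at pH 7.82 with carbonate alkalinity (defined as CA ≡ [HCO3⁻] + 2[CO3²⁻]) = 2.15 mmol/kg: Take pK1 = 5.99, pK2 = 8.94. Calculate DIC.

CA = [HCO3⁻] + 2[CO3²⁻] = (α₁ + 2α₂)·DIC
At pH 7.82: [H⁺]/K1 = 10^-1.83 = 0.014791, K2/[H⁺] = 10^-1.12 = 0.075858
α₁ = 1/(1 + 0.014791 + 0.075858) = 1/1.0906 = 0.9169; α₂ = α₁·K2/[H⁺] = 0.06955
α₁ + 2α₂ = 1.0560
DIC = CA / (α₁ + 2α₂) = 2.15 / 1.0560 = 2.04 mmol/kg

DIC = 2.04 mmol/kg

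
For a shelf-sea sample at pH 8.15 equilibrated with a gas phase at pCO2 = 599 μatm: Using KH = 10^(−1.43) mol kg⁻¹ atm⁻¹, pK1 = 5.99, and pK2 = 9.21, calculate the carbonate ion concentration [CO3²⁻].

[CO2*] = KH · pCO2 = 10^(−1.43) × 599×10^-6 = 2.225×10^-5 mol/kg
α₀ = 1/(1 + K1/[H⁺] + K1K2/[H⁺]²) = 1/(1 + 10^+2.16 + 10^+1.10) = 0.006324
DIC = [CO2*]/α₀ = 2.225×10^-5 / 0.006324 = 3.519 mmol/kg
[CO3²⁻] = α₂·DIC; α₂ = 0.07961, so [CO3²⁻] = 0.07961 × 3.519 = 0.280 mmol/kg

[CO3²⁻] = 0.280 mmol/kg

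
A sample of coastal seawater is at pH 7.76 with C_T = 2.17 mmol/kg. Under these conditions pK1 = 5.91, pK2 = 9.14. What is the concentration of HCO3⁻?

α₁ = 1 / (1 + [H⁺]/K1 + K2/[H⁺]) = 1 / (1 + 10^-1.85 + 10^-1.38)
   = 1 / (1 + 0.014125 + 0.041687) = 1/1.0558 = 0.9471
[HCO3⁻] = α₁ × DIC = 0.9471 × 2.17 = 2.06 mmol/kg

[HCO3⁻] = 2.06 mmol/kg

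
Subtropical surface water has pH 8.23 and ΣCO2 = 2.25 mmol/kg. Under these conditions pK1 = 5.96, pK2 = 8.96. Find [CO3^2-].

[CO3²⁻] = 0.352 mmol/kg

α₂ = 1 / (1 + [H⁺]/K2 + [H⁺]²/(K1K2)) = 1 / (1 + 10^+0.73 + 10^-1.54)
   = 1 / (1 + 5.3703 + 0.028840) = 1/6.3992 = 0.1563
[CO3²⁻] = α₂ × DIC = 0.1563 × 2.25 = 0.352 mmol/kg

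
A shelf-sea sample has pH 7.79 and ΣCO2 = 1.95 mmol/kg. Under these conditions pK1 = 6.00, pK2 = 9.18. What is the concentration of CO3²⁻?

[CO3²⁻] = 0.0752 mmol/kg

α₂ = 1 / (1 + [H⁺]/K2 + [H⁺]²/(K1K2)) = 1 / (1 + 10^+1.39 + 10^-0.40)
   = 1 / (1 + 24.547 + 0.39811) = 1/25.945 = 0.03854
[CO3²⁻] = α₂ × DIC = 0.03854 × 1.95 = 0.0752 mmol/kg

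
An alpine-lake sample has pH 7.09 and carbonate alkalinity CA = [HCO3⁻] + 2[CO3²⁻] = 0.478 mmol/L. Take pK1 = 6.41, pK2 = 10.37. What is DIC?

CA = [HCO3⁻] + 2[CO3²⁻] = (α₁ + 2α₂)·DIC
At pH 7.09: [H⁺]/K1 = 10^-0.68 = 0.20893, K2/[H⁺] = 10^-3.28 = 0.00052481
α₁ = 1/(1 + 0.20893 + 0.00052481) = 1/1.2095 = 0.8268; α₂ = α₁·K2/[H⁺] = 0.0004339
α₁ + 2α₂ = 0.8277
DIC = CA / (α₁ + 2α₂) = 0.478 / 0.8277 = 0.578 mmol/L

DIC = 0.578 mmol/L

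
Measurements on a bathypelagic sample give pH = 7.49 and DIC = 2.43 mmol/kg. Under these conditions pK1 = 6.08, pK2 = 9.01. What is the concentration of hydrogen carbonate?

α₁ = 1 / (1 + [H⁺]/K1 + K2/[H⁺]) = 1 / (1 + 10^-1.41 + 10^-1.52)
   = 1 / (1 + 0.038905 + 0.030200) = 1/1.0691 = 0.9354
[HCO3⁻] = α₁ × DIC = 0.9354 × 2.43 = 2.27 mmol/kg

[HCO3⁻] = 2.27 mmol/kg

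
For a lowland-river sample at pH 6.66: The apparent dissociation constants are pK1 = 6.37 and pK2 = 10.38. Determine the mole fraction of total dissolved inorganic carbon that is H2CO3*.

α₀ = 0.339

α₀ = 1 / (1 + K1/[H⁺] + K1K2/[H⁺]²) = 1 / (1 + 10^+0.29 + 10^-3.43)
   = 1 / (1 + 1.9498 + 0.00037154) = 1/2.9502 = 0.3390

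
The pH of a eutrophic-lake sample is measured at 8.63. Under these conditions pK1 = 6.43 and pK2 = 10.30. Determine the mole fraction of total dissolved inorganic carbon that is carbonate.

α₂ = 1 / (1 + [H⁺]/K2 + [H⁺]²/(K1K2)) = 1 / (1 + 10^+1.67 + 10^-0.53)
   = 1 / (1 + 46.774 + 0.29512) = 1/48.069 = 0.02080

α₂ = 0.0208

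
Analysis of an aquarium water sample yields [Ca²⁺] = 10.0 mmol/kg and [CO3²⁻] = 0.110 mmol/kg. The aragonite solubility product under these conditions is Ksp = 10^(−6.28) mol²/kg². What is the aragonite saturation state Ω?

Ksp = 10^(−6.28) = 5.248×10^-7
Ω = [Ca²⁺][CO3²⁻]/Ksp = (10.0×10^-3)(0.110×10^-3) / 5.248×10^-7 = 2.10

Ω = 2.10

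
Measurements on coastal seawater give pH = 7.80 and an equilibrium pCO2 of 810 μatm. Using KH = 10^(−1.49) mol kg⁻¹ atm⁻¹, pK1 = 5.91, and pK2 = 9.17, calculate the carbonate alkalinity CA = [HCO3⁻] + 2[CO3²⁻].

[CO2*] = KH · pCO2 = 10^(−1.49) × 810×10^-6 = 2.621×10^-5 mol/kg
α₀ = 1/(1 + K1/[H⁺] + K1K2/[H⁺]²) = 1/(1 + 10^+1.89 + 10^+0.52) = 0.01220
DIC = [CO2*]/α₀ = 2.621×10^-5 / 0.01220 = 2.148 mmol/kg
CA = (α₁ + 2α₂)·DIC = (0.9474 + 2×0.04041) × 2.148 = 2.21 mmol/kg

CA = 2.21 mmol/kg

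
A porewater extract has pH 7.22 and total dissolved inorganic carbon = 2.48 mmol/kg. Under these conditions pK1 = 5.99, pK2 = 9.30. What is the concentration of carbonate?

[CO3²⁻] = 19.3 μmol/kg

α₂ = 1 / (1 + [H⁺]/K2 + [H⁺]²/(K1K2)) = 1 / (1 + 10^+2.08 + 10^+0.85)
   = 1 / (1 + 120.23 + 7.0795) = 1/128.31 = 0.007794
[CO3²⁻] = α₂ × DIC = 0.007794 × 2.48 = 0.0193 mmol/kg = 19.3 μmol/kg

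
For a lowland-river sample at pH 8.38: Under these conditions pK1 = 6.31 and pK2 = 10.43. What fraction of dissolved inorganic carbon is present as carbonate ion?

α₂ = 0.00876

α₂ = 1 / (1 + [H⁺]/K2 + [H⁺]²/(K1K2)) = 1 / (1 + 10^+2.05 + 10^-0.02)
   = 1 / (1 + 112.20 + 0.95499) = 1/114.16 = 0.008760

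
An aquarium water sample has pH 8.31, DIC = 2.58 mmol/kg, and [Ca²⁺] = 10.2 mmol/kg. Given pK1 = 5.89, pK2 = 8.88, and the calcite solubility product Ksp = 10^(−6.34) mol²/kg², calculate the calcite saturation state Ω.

α₂ = 1 / (1 + [H⁺]/K2 + [H⁺]²/(K1K2)) = 1 / (1 + 10^+0.57 + 10^-1.85)
   = 1 / (1 + 3.7154 + 0.014125) = 1/4.7295 = 0.2114
[CO3²⁻] = α₂ × DIC = 0.2114 × 2.58 = 0.5455 mmol/kg
Ksp = 10^(−6.34) = 4.571×10^-7
Ω = [Ca²⁺][CO3²⁻]/Ksp = (10.2×10^-3)(5.455×10^-4) / 4.571×10^-7 = 12.2

Ω = 12.2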